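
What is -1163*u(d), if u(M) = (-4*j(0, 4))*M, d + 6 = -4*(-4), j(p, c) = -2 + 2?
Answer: 0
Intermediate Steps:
j(p, c) = 0
d = 10 (d = -6 - 4*(-4) = -6 + 16 = 10)
u(M) = 0 (u(M) = (-4*0)*M = 0*M = 0)
-1163*u(d) = -1163*0 = 0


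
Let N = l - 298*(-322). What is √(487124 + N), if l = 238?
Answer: √583318 ≈ 763.75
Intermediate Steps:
N = 96194 (N = 238 - 298*(-322) = 238 + 95956 = 96194)
√(487124 + N) = √(487124 + 96194) = √583318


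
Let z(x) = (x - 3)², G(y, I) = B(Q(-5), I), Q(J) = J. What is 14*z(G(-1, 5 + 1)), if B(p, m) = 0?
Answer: 126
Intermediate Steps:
G(y, I) = 0
z(x) = (-3 + x)²
14*z(G(-1, 5 + 1)) = 14*(-3 + 0)² = 14*(-3)² = 14*9 = 126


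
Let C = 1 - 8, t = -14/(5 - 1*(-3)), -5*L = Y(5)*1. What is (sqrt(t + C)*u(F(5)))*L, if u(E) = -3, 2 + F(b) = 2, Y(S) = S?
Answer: 3*I*sqrt(35)/2 ≈ 8.8741*I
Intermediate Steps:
L = -1 ≈ -1.0000
F(b) = 0 (F(b) = -2 + 2 = 0)
t = -7/4 (t = -14/(5 + 3) = -14/8 = -14*1/8 = -7/4 ≈ -1.7500)
C = -7
(sqrt(t + C)*u(F(5)))*L = (sqrt(-7/4 - 7)*(-3))*(-1) = (sqrt(-35/4)*(-3))*(-1) = ((I*sqrt(35)/2)*(-3))*(-1) = -3*I*sqrt(35)/2*(-1) = 3*I*sqrt(35)/2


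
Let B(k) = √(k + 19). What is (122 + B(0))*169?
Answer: 20618 + 169*√19 ≈ 21355.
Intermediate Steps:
B(k) = √(19 + k)
(122 + B(0))*169 = (122 + √(19 + 0))*169 = (122 + √19)*169 = 20618 + 169*√19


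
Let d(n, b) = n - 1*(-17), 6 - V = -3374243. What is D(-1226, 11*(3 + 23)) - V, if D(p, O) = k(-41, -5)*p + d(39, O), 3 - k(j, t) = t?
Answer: -3384001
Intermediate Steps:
V = 3374249 (V = 6 - 1*(-3374243) = 6 + 3374243 = 3374249)
k(j, t) = 3 - t
d(n, b) = 17 + n (d(n, b) = n + 17 = 17 + n)
D(p, O) = 56 + 8*p (D(p, O) = (3 - 1*(-5))*p + (17 + 39) = (3 + 5)*p + 56 = 8*p + 56 = 56 + 8*p)
D(-1226, 11*(3 + 23)) - V = (56 + 8*(-1226)) - 1*3374249 = (56 - 9808) - 3374249 = -9752 - 3374249 = -3384001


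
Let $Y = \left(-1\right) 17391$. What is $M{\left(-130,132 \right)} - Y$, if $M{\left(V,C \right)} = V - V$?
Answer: $17391$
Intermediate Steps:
$Y = -17391$
$M{\left(V,C \right)} = 0$
$M{\left(-130,132 \right)} - Y = 0 - -17391 = 0 + 17391 = 17391$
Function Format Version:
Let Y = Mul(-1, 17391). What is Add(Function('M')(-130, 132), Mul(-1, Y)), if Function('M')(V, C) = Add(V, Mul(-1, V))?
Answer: 17391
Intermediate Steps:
Y = -17391
Function('M')(V, C) = 0
Add(Function('M')(-130, 132), Mul(-1, Y)) = Add(0, Mul(-1, -17391)) = Add(0, 17391) = 17391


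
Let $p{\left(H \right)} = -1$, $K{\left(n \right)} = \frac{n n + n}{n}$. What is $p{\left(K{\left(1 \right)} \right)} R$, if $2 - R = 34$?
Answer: $32$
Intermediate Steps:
$R = -32$ ($R = 2 - 34 = -32$)
$K{\left(n \right)} = \frac{n + n^{2}}{n}$ ($K{\left(n \right)} = \frac{n^{2} + n}{n} = \frac{n + n^{2}}{n}$)
$p{\left(K{\left(1 \right)} \right)} R = \left(-1\right) \left(-32\right) = 32$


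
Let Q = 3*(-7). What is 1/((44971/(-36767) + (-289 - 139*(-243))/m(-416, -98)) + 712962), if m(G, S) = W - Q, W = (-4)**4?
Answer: 10184459/7262351053887 ≈ 1.4024e-6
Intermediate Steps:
Q = -21
W = 256
m(G, S) = 277 (m(G, S) = 256 - 1*(-21) = 256 + 21 = 277)
1/((44971/(-36767) + (-289 - 139*(-243))/m(-416, -98)) + 712962) = 1/((44971/(-36767) + (-289 - 139*(-243))/277) + 712962) = 1/((44971*(-1/36767) + (-289 + 33777)*(1/277)) + 712962) = 1/((-44971/36767 + 33488*(1/277)) + 712962) = 1/((-44971/36767 + 33488/277) + 712962) = 1/(1218796329/10184459 + 712962) = 1/(7262351053887/10184459) = 10184459/7262351053887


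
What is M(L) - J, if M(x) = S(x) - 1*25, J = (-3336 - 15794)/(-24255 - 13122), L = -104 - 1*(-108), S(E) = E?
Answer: -804047/37377 ≈ -21.512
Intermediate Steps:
L = 4 (L = -104 + 108 = 4)
J = 19130/37377 (J = -19130/(-37377) = -19130*(-1/37377) = 19130/37377 ≈ 0.51181)
M(x) = -25 + x (M(x) = x - 1*25 = x - 25 = -25 + x)
M(L) - J = (-25 + 4) - 1*19130/37377 = -21 - 19130/37377 = -804047/37377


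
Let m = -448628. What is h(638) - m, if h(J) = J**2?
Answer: 855672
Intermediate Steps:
h(638) - m = 638**2 - 1*(-448628) = 407044 + 448628 = 855672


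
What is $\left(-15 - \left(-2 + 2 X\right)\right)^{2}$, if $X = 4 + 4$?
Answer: $841$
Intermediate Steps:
$X = 8$
$\left(-15 - \left(-2 + 2 X\right)\right)^{2} = \left(-15 + \left(2 - 16\right)\right)^{2} = \left(-15 - 14\right)^{2} = \left(-29\right)^{2} = 841$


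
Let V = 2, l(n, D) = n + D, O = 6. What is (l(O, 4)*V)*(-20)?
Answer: -400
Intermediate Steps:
l(n, D) = D + n
(l(O, 4)*V)*(-20) = ((4 + 6)*2)*(-20) = (10*2)*(-20) = 20*(-20) = -400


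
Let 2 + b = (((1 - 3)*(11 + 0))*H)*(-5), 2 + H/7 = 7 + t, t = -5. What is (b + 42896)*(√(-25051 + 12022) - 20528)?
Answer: -880528032 + 42894*I*√13029 ≈ -8.8053e+8 + 4.8961e+6*I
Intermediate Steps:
H = 0 (H = -14 + 7*(7 - 5) = -14 + 7*2 = -14 + 14 = 0)
b = -2 (b = -2 + (((1 - 3)*(11 + 0))*0)*(-5) = -2 + (-2*11*0)*(-5) = -2 - 22*0*(-5) = -2 + 0*(-5) = -2 + 0 = -2)
(b + 42896)*(√(-25051 + 12022) - 20528) = (-2 + 42896)*(√(-25051 + 12022) - 20528) = 42894*(√(-13029) - 20528) = 42894*(I*√13029 - 20528) = 42894*(-20528 + I*√13029) = -880528032 + 42894*I*√13029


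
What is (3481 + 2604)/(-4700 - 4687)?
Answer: -6085/9387 ≈ -0.64824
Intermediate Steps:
(3481 + 2604)/(-4700 - 4687) = 6085/(-9387) = 6085*(-1/9387) = -6085/9387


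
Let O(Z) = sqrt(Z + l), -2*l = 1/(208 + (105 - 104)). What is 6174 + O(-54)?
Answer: 6174 + I*sqrt(9435514)/418 ≈ 6174.0 + 7.3486*I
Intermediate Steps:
l = -1/418 (l = -1/(2*(208 + (105 - 104))) = -1/(2*(208 + 1)) = -1/2/209 = -1/2*1/209 = -1/418 ≈ -0.0023923)
O(Z) = sqrt(-1/418 + Z) (O(Z) = sqrt(Z - 1/418) = sqrt(-1/418 + Z))
6174 + O(-54) = 6174 + sqrt(-418 + 174724*(-54))/418 = 6174 + sqrt(-418 - 9435096)/418 = 6174 + sqrt(-9435514)/418 = 6174 + (I*sqrt(9435514))/418 = 6174 + I*sqrt(9435514)/418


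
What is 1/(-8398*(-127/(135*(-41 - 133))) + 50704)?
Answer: 11745/594985207 ≈ 1.9740e-5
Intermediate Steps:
1/(-8398*(-127/(135*(-41 - 133))) + 50704) = 1/(-8398/((135*(-1/127))*(-174)) + 50704) = 1/(-8398/((-135/127*(-174))) + 50704) = 1/(-8398/23490/127 + 50704) = 1/(-8398*127/23490 + 50704) = 1/(-533273/11745 + 50704) = 1/(594985207/11745) = 11745/594985207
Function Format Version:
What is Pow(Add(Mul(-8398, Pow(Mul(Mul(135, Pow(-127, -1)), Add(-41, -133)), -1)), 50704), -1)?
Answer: Rational(11745, 594985207) ≈ 1.9740e-5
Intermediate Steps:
Pow(Add(Mul(-8398, Pow(Mul(Mul(135, Pow(-127, -1)), Add(-41, -133)), -1)), 50704), -1) = Pow(Add(Mul(-8398, Pow(Mul(Mul(135, Rational(-1, 127)), -174), -1)), 50704), -1) = Pow(Add(Mul(-8398, Pow(Mul(Rational(-135, 127), -174), -1)), 50704), -1) = Pow(Add(Mul(-8398, Pow(Rational(23490, 127), -1)), 50704), -1) = Pow(Add(Mul(-8398, Rational(127, 23490)), 50704), -1) = Pow(Add(Rational(-533273, 11745), 50704), -1) = Pow(Rational(594985207, 11745), -1) = Rational(11745, 594985207)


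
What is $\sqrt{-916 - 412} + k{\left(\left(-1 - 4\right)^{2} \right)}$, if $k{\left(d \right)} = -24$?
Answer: $-24 + 4 i \sqrt{83} \approx -24.0 + 36.442 i$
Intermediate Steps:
$\sqrt{-916 - 412} + k{\left(\left(-1 - 4\right)^{2} \right)} = \sqrt{-916 - 412} - 24 = \sqrt{-1328} - 24 = 4 i \sqrt{83} - 24 = -24 + 4 i \sqrt{83}$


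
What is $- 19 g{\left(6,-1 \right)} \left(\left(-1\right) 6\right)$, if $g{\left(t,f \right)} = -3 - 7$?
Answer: $-1140$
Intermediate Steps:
$g{\left(t,f \right)} = -10$ ($g{\left(t,f \right)} = -3 - 7 = -10$)
$- 19 g{\left(6,-1 \right)} \left(\left(-1\right) 6\right) = \left(-19\right) \left(-10\right) \left(\left(-1\right) 6\right) = 190 \left(-6\right) = -1140$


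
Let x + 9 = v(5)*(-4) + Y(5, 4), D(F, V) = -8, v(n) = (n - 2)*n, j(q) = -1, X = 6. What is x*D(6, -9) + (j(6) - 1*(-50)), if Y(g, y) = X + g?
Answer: 513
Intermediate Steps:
Y(g, y) = 6 + g
v(n) = n*(-2 + n) (v(n) = (-2 + n)*n = n*(-2 + n))
x = -58 (x = -9 + ((5*(-2 + 5))*(-4) + (6 + 5)) = -9 + ((5*3)*(-4) + 11) = -9 + (15*(-4) + 11) = -9 + (-60 + 11) = -9 - 49 = -58)
x*D(6, -9) + (j(6) - 1*(-50)) = -58*(-8) + (-1 - 1*(-50)) = 464 + (-1 + 50) = 464 + 49 = 513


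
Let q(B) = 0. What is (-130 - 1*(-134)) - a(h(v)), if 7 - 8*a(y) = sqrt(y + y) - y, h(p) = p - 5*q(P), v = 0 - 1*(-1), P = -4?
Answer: 3 + sqrt(2)/8 ≈ 3.1768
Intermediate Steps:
v = 1 (v = 0 + 1 = 1)
h(p) = p (h(p) = p - 5*0 = p + 0 = p)
a(y) = 7/8 + y/8 - sqrt(2)*sqrt(y)/8 (a(y) = 7/8 - (sqrt(y + y) - y)/8 = 7/8 - (sqrt(2*y) - y)/8 = 7/8 - (sqrt(2)*sqrt(y) - y)/8 = 7/8 - (-y + sqrt(2)*sqrt(y))/8 = 7/8 + (y/8 - sqrt(2)*sqrt(y)/8) = 7/8 + y/8 - sqrt(2)*sqrt(y)/8)
(-130 - 1*(-134)) - a(h(v)) = (-130 - 1*(-134)) - (7/8 + (1/8)*1 - sqrt(2)*sqrt(1)/8) = (-130 + 134) - (7/8 + 1/8 - 1/8*sqrt(2)*1) = 4 - (7/8 + 1/8 - sqrt(2)/8) = 4 - (1 - sqrt(2)/8) = 4 + (-1 + sqrt(2)/8) = 3 + sqrt(2)/8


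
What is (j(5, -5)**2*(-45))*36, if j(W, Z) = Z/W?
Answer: -1620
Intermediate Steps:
(j(5, -5)**2*(-45))*36 = ((-5/5)**2*(-45))*36 = ((-5*1/5)**2*(-45))*36 = ((-1)**2*(-45))*36 = (1*(-45))*36 = -45*36 = -1620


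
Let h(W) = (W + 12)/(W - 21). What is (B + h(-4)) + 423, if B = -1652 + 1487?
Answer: 6442/25 ≈ 257.68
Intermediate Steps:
h(W) = (12 + W)/(-21 + W)
B = -165
(B + h(-4)) + 423 = (-165 + (12 - 4)/(-21 - 4)) + 423 = (-165 + 8/(-25)) + 423 = (-165 - 1/25*8) + 423 = (-165 - 8/25) + 423 = -4133/25 + 423 = 6442/25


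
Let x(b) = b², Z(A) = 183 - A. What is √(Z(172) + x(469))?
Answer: 2*√54993 ≈ 469.01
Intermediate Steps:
√(Z(172) + x(469)) = √((183 - 1*172) + 469²) = √((183 - 172) + 219961) = √(11 + 219961) = √219972 = 2*√54993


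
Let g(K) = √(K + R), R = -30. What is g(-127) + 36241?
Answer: 36241 + I*√157 ≈ 36241.0 + 12.53*I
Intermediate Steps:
g(K) = √(-30 + K) (g(K) = √(K - 30) = √(-30 + K))
g(-127) + 36241 = √(-30 - 127) + 36241 = √(-157) + 36241 = I*√157 + 36241 = 36241 + I*√157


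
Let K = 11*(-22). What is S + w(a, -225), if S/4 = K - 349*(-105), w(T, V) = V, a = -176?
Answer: 145387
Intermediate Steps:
K = -242
S = 145612 (S = 4*(-242 - 349*(-105)) = 4*(-242 + 36645) = 4*36403 = 145612)
S + w(a, -225) = 145612 - 225 = 145387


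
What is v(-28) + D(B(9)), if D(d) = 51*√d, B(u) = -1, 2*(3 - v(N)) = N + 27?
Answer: 7/2 + 51*I ≈ 3.5 + 51.0*I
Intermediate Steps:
v(N) = -21/2 - N/2 (v(N) = 3 - (N + 27)/2 = 3 - (27 + N)/2 = 3 + (-27/2 - N/2) = -21/2 - N/2)
v(-28) + D(B(9)) = (-21/2 - ½*(-28)) + 51*√(-1) = (-21/2 + 14) + 51*I = 7/2 + 51*I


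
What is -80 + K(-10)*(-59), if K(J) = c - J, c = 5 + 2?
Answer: -1083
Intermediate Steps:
c = 7
K(J) = 7 - J
-80 + K(-10)*(-59) = -80 + (7 - 1*(-10))*(-59) = -80 + (7 + 10)*(-59) = -80 + 17*(-59) = -80 - 1003 = -1083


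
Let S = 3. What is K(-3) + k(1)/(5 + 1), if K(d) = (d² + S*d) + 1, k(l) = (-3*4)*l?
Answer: -1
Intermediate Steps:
k(l) = -12*l
K(d) = 1 + d² + 3*d (K(d) = (d² + 3*d) + 1 = 1 + d² + 3*d)
K(-3) + k(1)/(5 + 1) = (1 + (-3)² + 3*(-3)) + (-12*1)/(5 + 1) = (1 + 9 - 9) - 12/6 = 1 - 12*⅙ = 1 - 2 = -1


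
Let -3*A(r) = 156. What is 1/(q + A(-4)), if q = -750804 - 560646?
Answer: -1/1311502 ≈ -7.6248e-7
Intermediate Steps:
A(r) = -52 (A(r) = -⅓*156 = -52)
q = -1311450
1/(q + A(-4)) = 1/(-1311450 - 52) = 1/(-1311502) = -1/1311502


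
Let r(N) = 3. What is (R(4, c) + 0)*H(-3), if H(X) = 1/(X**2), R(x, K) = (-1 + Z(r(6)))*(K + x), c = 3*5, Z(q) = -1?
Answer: -38/9 ≈ -4.2222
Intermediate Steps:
c = 15
R(x, K) = -2*K - 2*x (R(x, K) = (-1 - 1)*(K + x) = -2*(K + x) = -2*K - 2*x)
H(X) = X**(-2)
(R(4, c) + 0)*H(-3) = ((-2*15 - 2*4) + 0)/(-3)**2 = ((-30 - 8) + 0)*(1/9) = (-38 + 0)*(1/9) = -38*1/9 = -38/9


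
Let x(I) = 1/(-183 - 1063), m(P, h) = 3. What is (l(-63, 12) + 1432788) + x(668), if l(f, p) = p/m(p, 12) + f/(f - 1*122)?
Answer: 330272962233/230510 ≈ 1.4328e+6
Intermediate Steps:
x(I) = -1/1246 (x(I) = 1/(-1246) = -1/1246)
l(f, p) = p/3 + f/(-122 + f) (l(f, p) = p/3 + f/(f - 1*122) = p*(1/3) + f/(f - 122) = p/3 + f/(-122 + f))
(l(-63, 12) + 1432788) + x(668) = ((-122*12 + 3*(-63) - 63*12)/(3*(-122 - 63)) + 1432788) - 1/1246 = ((1/3)*(-1464 - 189 - 756)/(-185) + 1432788) - 1/1246 = ((1/3)*(-1/185)*(-2409) + 1432788) - 1/1246 = (803/185 + 1432788) - 1/1246 = 265066583/185 - 1/1246 = 330272962233/230510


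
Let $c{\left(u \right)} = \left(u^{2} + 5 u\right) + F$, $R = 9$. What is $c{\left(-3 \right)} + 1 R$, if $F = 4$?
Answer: $7$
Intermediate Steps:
$c{\left(u \right)} = 4 + u^{2} + 5 u$ ($c{\left(u \right)} = \left(u^{2} + 5 u\right) + 4 = 4 + u^{2} + 5 u$)
$c{\left(-3 \right)} + 1 R = \left(4 + \left(-3\right)^{2} + 5 \left(-3\right)\right) + 1 \cdot 9 = \left(4 + 9 - 15\right) + 9 = -2 + 9 = 7$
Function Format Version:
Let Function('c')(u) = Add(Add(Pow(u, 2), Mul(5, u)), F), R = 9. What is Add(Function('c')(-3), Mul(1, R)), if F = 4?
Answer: 7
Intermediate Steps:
Function('c')(u) = Add(4, Pow(u, 2), Mul(5, u)) (Function('c')(u) = Add(Add(Pow(u, 2), Mul(5, u)), 4) = Add(4, Pow(u, 2), Mul(5, u)))
Add(Function('c')(-3), Mul(1, R)) = Add(Add(4, Pow(-3, 2), Mul(5, -3)), Mul(1, 9)) = Add(Add(4, 9, -15), 9) = Add(-2, 9) = 7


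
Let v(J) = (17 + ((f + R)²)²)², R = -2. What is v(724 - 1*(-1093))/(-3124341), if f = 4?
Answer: -1/2869 ≈ -0.00034855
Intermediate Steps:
v(J) = 1089 (v(J) = (17 + ((4 - 2)²)²)² = (17 + (2²)²)² = (17 + 4²)² = (17 + 16)² = 33² = 1089)
v(724 - 1*(-1093))/(-3124341) = 1089/(-3124341) = 1089*(-1/3124341) = -1/2869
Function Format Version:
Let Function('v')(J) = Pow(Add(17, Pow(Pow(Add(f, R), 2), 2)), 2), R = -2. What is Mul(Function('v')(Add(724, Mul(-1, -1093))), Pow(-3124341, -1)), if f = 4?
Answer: Rational(-1, 2869) ≈ -0.00034855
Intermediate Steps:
Function('v')(J) = 1089 (Function('v')(J) = Pow(Add(17, Pow(Pow(Add(4, -2), 2), 2)), 2) = Pow(Add(17, Pow(Pow(2, 2), 2)), 2) = Pow(Add(17, Pow(4, 2)), 2) = Pow(Add(17, 16), 2) = Pow(33, 2) = 1089)
Mul(Function('v')(Add(724, Mul(-1, -1093))), Pow(-3124341, -1)) = Mul(1089, Pow(-3124341, -1)) = Mul(1089, Rational(-1, 3124341)) = Rational(-1, 2869)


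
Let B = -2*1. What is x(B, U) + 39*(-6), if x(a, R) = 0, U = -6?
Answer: -234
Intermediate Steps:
B = -2
x(B, U) + 39*(-6) = 0 + 39*(-6) = 0 - 234 = -234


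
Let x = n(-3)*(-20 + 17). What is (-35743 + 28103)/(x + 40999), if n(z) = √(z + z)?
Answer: -62646472/336183611 - 4584*I*√6/336183611 ≈ -0.18635 - 3.34e-5*I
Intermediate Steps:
n(z) = √2*√z (n(z) = √(2*z) = √2*√z)
x = -3*I*√6 (x = (√2*√(-3))*(-20 + 17) = (√2*(I*√3))*(-3) = (I*√6)*(-3) = -3*I*√6 ≈ -7.3485*I)
(-35743 + 28103)/(x + 40999) = (-35743 + 28103)/(-3*I*√6 + 40999) = -7640/(40999 - 3*I*√6)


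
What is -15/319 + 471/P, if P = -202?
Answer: -153279/64438 ≈ -2.3787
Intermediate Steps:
-15/319 + 471/P = -15/319 + 471/(-202) = -15*1/319 + 471*(-1/202) = -15/319 - 471/202 = -153279/64438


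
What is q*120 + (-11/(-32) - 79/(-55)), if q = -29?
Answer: -6121667/1760 ≈ -3478.2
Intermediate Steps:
q*120 + (-11/(-32) - 79/(-55)) = -29*120 + (-11/(-32) - 79/(-55)) = -3480 + (-11*(-1/32) - 79*(-1/55)) = -3480 + (11/32 + 79/55) = -3480 + 3133/1760 = -6121667/1760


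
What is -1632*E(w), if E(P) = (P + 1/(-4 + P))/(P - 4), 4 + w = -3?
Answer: -127296/121 ≈ -1052.0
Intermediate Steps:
w = -7 (w = -4 - 3 = -7)
E(P) = (P + 1/(-4 + P))/(-4 + P)
-1632*E(w) = -1632*(1 + (-7)² - 4*(-7))/(-4 - 7)² = -1632*(1 + 49 + 28)/(-11)² = -1632*78/121 = -127296/121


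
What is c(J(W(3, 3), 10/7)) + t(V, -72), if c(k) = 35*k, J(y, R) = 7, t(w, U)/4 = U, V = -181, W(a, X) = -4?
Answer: -43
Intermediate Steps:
t(w, U) = 4*U
c(J(W(3, 3), 10/7)) + t(V, -72) = 35*7 + 4*(-72) = 245 - 288 = -43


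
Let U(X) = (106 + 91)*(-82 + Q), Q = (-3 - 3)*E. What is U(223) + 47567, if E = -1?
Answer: 32595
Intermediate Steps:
Q = 6 (Q = (-3 - 3)*(-1) = -6*(-1) = 6)
U(X) = -14972 (U(X) = (106 + 91)*(-82 + 6) = 197*(-76) = -14972)
U(223) + 47567 = -14972 + 47567 = 32595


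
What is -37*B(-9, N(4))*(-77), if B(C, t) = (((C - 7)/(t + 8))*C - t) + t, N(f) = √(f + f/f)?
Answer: 3282048/59 - 410256*√5/59 ≈ 40079.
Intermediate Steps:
N(f) = √(1 + f) (N(f) = √(f + 1) = √(1 + f))
B(C, t) = C*(-7 + C)/(8 + t) (B(C, t) = (((-7 + C)/(8 + t))*C - t) + t = (C*(-7 + C)/(8 + t) - t) + t = (-t + C*(-7 + C)/(8 + t)) + t = C*(-7 + C)/(8 + t))
-37*B(-9, N(4))*(-77) = -(-333)*(-7 - 9)/(8 + √(1 + 4))*(-77) = -(-333)*(-16)/(8 + √5)*(-77) = -5328/(8 + √5)*(-77) = 410256/(8 + √5)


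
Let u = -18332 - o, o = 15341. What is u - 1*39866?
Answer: -73539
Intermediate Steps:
u = -33673 (u = -18332 - 1*15341 = -18332 - 15341 = -33673)
u - 1*39866 = -33673 - 1*39866 = -33673 - 39866 = -73539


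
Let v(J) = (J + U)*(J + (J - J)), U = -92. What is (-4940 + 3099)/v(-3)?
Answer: -1841/285 ≈ -6.4596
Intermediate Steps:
v(J) = J*(-92 + J) (v(J) = (J - 92)*(J + (J - J)) = (-92 + J)*(J + 0) = (-92 + J)*J = J*(-92 + J))
(-4940 + 3099)/v(-3) = (-4940 + 3099)/((-3*(-92 - 3))) = -1841/((-3*(-95))) = -1841/285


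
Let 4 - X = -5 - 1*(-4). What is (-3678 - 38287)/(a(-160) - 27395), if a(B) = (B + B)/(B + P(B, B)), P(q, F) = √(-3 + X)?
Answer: 84074600599/54880388921 + 38368*√2/54880388921 ≈ 1.5320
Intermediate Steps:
X = 5 (X = 4 - (-5 - 1*(-4)) = 4 - (-5 + 4) = 4 - 1*(-1) = 4 + 1 = 5)
P(q, F) = √2 (P(q, F) = √(-3 + 5) = √2)
a(B) = 2*B/(B + √2) (a(B) = (B + B)/(B + √2) = (2*B)/(B + √2) = 2*B/(B + √2))
(-3678 - 38287)/(a(-160) - 27395) = (-3678 - 38287)/(2*(-160)/(-160 + √2) - 27395) = -41965/(-320/(-160 + √2) - 27395) = -41965/(-27395 - 320/(-160 + √2))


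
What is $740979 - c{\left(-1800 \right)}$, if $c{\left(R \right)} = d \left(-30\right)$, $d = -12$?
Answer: $740619$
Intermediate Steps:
$c{\left(R \right)} = 360$ ($c{\left(R \right)} = \left(-12\right) \left(-30\right) = 360$)
$740979 - c{\left(-1800 \right)} = 740979 - 360 = 740619$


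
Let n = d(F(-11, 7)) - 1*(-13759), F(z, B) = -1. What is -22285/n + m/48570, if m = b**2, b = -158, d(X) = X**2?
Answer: -73887781/66832320 ≈ -1.1056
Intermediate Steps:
m = 24964 (m = (-158)**2 = 24964)
n = 13760 (n = (-1)**2 - 1*(-13759) = 1 + 13759 = 13760)
-22285/n + m/48570 = -22285/13760 + 24964/48570 = -22285*1/13760 + 24964*(1/48570) = -4457/2752 + 12482/24285 = -73887781/66832320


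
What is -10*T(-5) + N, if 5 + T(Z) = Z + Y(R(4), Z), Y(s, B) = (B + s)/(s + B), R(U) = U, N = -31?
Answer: 59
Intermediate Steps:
Y(s, B) = 1 (Y(s, B) = (B + s)/(B + s) = 1)
T(Z) = -4 + Z (T(Z) = -5 + (Z + 1) = -5 + (1 + Z) = -4 + Z)
-10*T(-5) + N = -10*(-4 - 5) - 31 = -10*(-9) - 31 = 90 - 31 = 59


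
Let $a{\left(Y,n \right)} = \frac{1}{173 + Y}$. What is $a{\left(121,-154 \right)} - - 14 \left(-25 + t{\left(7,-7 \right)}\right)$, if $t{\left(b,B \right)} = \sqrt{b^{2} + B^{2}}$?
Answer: $- \frac{102899}{294} + 98 \sqrt{2} \approx -211.4$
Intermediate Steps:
$t{\left(b,B \right)} = \sqrt{B^{2} + b^{2}}$
$a{\left(121,-154 \right)} - - 14 \left(-25 + t{\left(7,-7 \right)}\right) = \frac{1}{173 + 121} - - 14 \left(-25 + \sqrt{\left(-7\right)^{2} + 7^{2}}\right) = \frac{1}{294} - - 14 \left(-25 + \sqrt{49 + 49}\right) = \frac{1}{294} - - 14 \left(-25 + \sqrt{98}\right) = \frac{1}{294} - - 14 \left(-25 + 7 \sqrt{2}\right) = \frac{1}{294} - \left(350 - 98 \sqrt{2}\right) = - \frac{102899}{294} + 98 \sqrt{2}$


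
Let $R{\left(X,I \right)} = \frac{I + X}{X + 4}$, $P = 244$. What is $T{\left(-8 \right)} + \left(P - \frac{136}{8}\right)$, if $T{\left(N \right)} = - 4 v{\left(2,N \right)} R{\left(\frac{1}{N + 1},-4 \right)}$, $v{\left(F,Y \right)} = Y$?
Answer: $\frac{5201}{27} \approx 192.63$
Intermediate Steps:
$R{\left(X,I \right)} = \frac{I + X}{4 + X}$
$T{\left(N \right)} = - \frac{4 N \left(-4 + \frac{1}{1 + N}\right)}{4 + \frac{1}{1 + N}}$ ($T{\left(N \right)} = - 4 N \frac{-4 + \frac{1}{N + 1}}{4 + \frac{1}{N + 1}} = - 4 N \frac{-4 + \frac{1}{1 + N}}{4 + \frac{1}{1 + N}} = - \frac{4 N \left(-4 + \frac{1}{1 + N}\right)}{4 + \frac{1}{1 + N}}$)
$T{\left(-8 \right)} + \left(P - \frac{136}{8}\right) = 4 \left(-8\right) \frac{1}{5 + 4 \left(-8\right)} \left(3 + 4 \left(-8\right)\right) + \left(244 - \frac{136}{8}\right) = 4 \left(-8\right) \frac{1}{5 - 32} \left(3 - 32\right) + \left(244 - 136 \cdot \frac{1}{8}\right) = 4 \left(-8\right) \frac{1}{-27} \left(-29\right) + \left(244 - 17\right) = 4 \left(-8\right) \left(- \frac{1}{27}\right) \left(-29\right) + \left(244 - 17\right) = - \frac{928}{27} + 227 = \frac{5201}{27}$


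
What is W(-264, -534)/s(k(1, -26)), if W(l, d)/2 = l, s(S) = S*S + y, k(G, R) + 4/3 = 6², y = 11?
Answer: -4752/10915 ≈ -0.43536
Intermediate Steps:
k(G, R) = 104/3 (k(G, R) = -4/3 + 6² = -4/3 + 36 = 104/3)
s(S) = 11 + S² (s(S) = S*S + 11 = S² + 11 = 11 + S²)
W(l, d) = 2*l
W(-264, -534)/s(k(1, -26)) = (2*(-264))/(11 + (104/3)²) = -528/(11 + 10816/9) = -528/10915/9 = -528*9/10915 = -4752/10915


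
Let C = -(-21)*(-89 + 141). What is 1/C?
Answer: 1/1092 ≈ 0.00091575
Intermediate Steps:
C = 1092 (C = -(-21)*52 = -1*(-1092) = 1092)
1/C = 1/1092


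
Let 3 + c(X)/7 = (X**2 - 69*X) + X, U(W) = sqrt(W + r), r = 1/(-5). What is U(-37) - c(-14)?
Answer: -8015 + I*sqrt(930)/5 ≈ -8015.0 + 6.0992*I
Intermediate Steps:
r = -1/5 ≈ -0.20000
U(W) = sqrt(-1/5 + W) (U(W) = sqrt(W - 1/5) = sqrt(-1/5 + W))
c(X) = -21 - 476*X + 7*X**2 (c(X) = -21 + 7*((X**2 - 69*X) + X) = -21 + 7*(X**2 - 68*X) = -21 + (-476*X + 7*X**2) = -21 - 476*X + 7*X**2)
U(-37) - c(-14) = sqrt(-5 + 25*(-37))/5 - (-21 - 476*(-14) + 7*(-14)**2) = sqrt(-5 - 925)/5 - (-21 + 6664 + 7*196) = sqrt(-930)/5 - (-21 + 6664 + 1372) = (I*sqrt(930))/5 - 1*8015 = I*sqrt(930)/5 - 8015 = -8015 + I*sqrt(930)/5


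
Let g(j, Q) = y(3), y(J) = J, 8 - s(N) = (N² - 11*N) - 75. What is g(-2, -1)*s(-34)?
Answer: -4341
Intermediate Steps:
s(N) = 83 - N² + 11*N (s(N) = 8 - ((N² - 11*N) - 75) = 8 - (-75 + N² - 11*N) = 8 + (75 - N² + 11*N) = 83 - N² + 11*N)
g(j, Q) = 3
g(-2, -1)*s(-34) = 3*(83 - 1*(-34)² + 11*(-34)) = 3*(83 - 1*1156 - 374) = 3*(83 - 1156 - 374) = 3*(-1447) = -4341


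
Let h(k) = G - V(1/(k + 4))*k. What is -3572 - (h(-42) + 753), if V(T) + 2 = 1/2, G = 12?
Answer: -4274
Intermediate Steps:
V(T) = -3/2 (V(T) = -2 + 1/2 = -2 + ½ = -3/2)
h(k) = 12 + 3*k/2 (h(k) = 12 - (-3)*k/2 = 12 + 3*k/2)
-3572 - (h(-42) + 753) = -3572 - ((12 + (3/2)*(-42)) + 753) = -3572 - ((12 - 63) + 753) = -3572 - (-51 + 753) = -3572 - 1*702 = -3572 - 702 = -4274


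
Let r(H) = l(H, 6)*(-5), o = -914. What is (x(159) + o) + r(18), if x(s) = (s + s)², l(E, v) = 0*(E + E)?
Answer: 100210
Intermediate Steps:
l(E, v) = 0 (l(E, v) = 0*(2*E) = 0)
x(s) = 4*s² (x(s) = (2*s)² = 4*s²)
r(H) = 0 (r(H) = 0*(-5) = 0)
(x(159) + o) + r(18) = (4*159² - 914) + 0 = (4*25281 - 914) + 0 = (101124 - 914) + 0 = 100210 + 0 = 100210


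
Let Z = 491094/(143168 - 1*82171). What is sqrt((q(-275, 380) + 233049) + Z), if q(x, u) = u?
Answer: sqrt(868533831347579)/60997 ≈ 483.15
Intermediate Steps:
Z = 491094/60997 (Z = 491094/(143168 - 82171) = 491094/60997 ≈ 8.0511)
sqrt((q(-275, 380) + 233049) + Z) = sqrt((380 + 233049) + 491094/60997) = sqrt(233429 + 491094/60997) = sqrt(14238959807/60997) = sqrt(868533831347579)/60997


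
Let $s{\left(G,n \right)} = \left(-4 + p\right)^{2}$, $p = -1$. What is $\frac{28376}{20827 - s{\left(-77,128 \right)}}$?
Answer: $\frac{14188}{10401} \approx 1.3641$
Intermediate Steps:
$s{\left(G,n \right)} = 25$ ($s{\left(G,n \right)} = \left(-4 - 1\right)^{2} = \left(-5\right)^{2} = 25$)
$\frac{28376}{20827 - s{\left(-77,128 \right)}} = \frac{28376}{20827 - 25} = \frac{28376}{20802} = 28376 \cdot \frac{1}{20802} = \frac{14188}{10401}$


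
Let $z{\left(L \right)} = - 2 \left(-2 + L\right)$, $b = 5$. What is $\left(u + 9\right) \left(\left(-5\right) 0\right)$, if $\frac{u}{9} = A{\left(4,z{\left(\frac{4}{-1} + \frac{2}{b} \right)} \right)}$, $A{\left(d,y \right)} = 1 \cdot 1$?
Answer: $0$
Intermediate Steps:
$z{\left(L \right)} = 4 - 2 L$
$A{\left(d,y \right)} = 1$
$u = 9$ ($u = 9 \cdot 1 = 9$)
$\left(u + 9\right) \left(\left(-5\right) 0\right) = \left(9 + 9\right) \left(\left(-5\right) 0\right) = 18 \cdot 0 = 0$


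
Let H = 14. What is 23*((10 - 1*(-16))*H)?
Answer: 8372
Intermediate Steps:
23*((10 - 1*(-16))*H) = 23*((10 - 1*(-16))*14) = 23*((10 + 16)*14) = 23*(26*14) = 23*364 = 8372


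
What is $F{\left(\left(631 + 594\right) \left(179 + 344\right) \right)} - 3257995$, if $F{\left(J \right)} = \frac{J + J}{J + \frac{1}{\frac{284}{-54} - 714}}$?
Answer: $- \frac{40535650711674635}{12441908473} \approx -3.258 \cdot 10^{6}$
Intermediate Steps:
$F{\left(J \right)} = \frac{2 J}{- \frac{27}{19420} + J}$ ($F{\left(J \right)} = \frac{2 J}{J + \frac{1}{284 \left(- \frac{1}{54}\right) - 714}} = \frac{2 J}{J + \frac{1}{- \frac{142}{27} - 714}} = \frac{2 J}{J + \frac{1}{- \frac{19420}{27}}} = \frac{2 J}{J - \frac{27}{19420}} = \frac{2 J}{- \frac{27}{19420} + J}$)
$F{\left(\left(631 + 594\right) \left(179 + 344\right) \right)} - 3257995 = \frac{38840 \left(631 + 594\right) \left(179 + 344\right)}{-27 + 19420 \left(631 + 594\right) \left(179 + 344\right)} - 3257995 = \frac{38840 \cdot 1225 \cdot 523}{-27 + 19420 \cdot 1225 \cdot 523} - 3257995 = 38840 \cdot 640675 \frac{1}{-27 + 19420 \cdot 640675} - 3257995 = 38840 \cdot 640675 \frac{1}{-27 + 12441908500} - 3257995 = 38840 \cdot 640675 \cdot \frac{1}{12441908473} - 3257995 = \frac{24883817000}{12441908473} - 3257995 = - \frac{40535650711674635}{12441908473}$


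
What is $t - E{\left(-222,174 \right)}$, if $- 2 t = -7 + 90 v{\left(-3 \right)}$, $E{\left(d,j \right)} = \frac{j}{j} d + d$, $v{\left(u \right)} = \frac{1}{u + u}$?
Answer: $455$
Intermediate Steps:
$v{\left(u \right)} = \frac{1}{2 u}$
$E{\left(d,j \right)} = 2 d$ ($E{\left(d,j \right)} = 1 d + d = d + d = 2 d$)
$t = 11$ ($t = - \frac{-7 + 90 \frac{1}{2 \left(-3\right)}}{2} = - \frac{-7 + 90 \cdot \frac{1}{2} \left(- \frac{1}{3}\right)}{2} = - \frac{-7 + 90 \left(- \frac{1}{6}\right)}{2} = - \frac{-7 - 15}{2} = \left(- \frac{1}{2}\right) \left(-22\right) = 11$)
$t - E{\left(-222,174 \right)} = 11 - 2 \left(-222\right) = 11 - -444 = 11 + 444 = 455$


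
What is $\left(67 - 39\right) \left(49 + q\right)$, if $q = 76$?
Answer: $3500$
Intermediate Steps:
$\left(67 - 39\right) \left(49 + q\right) = \left(67 - 39\right) \left(49 + 76\right) = 28 \cdot 125 = 3500$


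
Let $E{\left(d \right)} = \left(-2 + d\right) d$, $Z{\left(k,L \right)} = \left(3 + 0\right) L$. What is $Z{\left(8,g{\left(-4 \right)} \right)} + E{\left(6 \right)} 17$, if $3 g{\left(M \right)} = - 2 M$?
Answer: $416$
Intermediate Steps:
$g{\left(M \right)} = - \frac{2 M}{3}$ ($g{\left(M \right)} = \frac{\left(-2\right) M}{3} = - \frac{2 M}{3}$)
$Z{\left(k,L \right)} = 3 L$
$E{\left(d \right)} = d \left(-2 + d\right)$
$Z{\left(8,g{\left(-4 \right)} \right)} + E{\left(6 \right)} 17 = 3 \left(\left(- \frac{2}{3}\right) \left(-4\right)\right) + 6 \left(-2 + 6\right) 17 = 3 \cdot \frac{8}{3} + 6 \cdot 4 \cdot 17 = 8 + 24 \cdot 17 = 8 + 408 = 416$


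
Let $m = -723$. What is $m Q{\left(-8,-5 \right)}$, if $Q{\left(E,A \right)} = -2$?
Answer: $1446$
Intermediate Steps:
$m Q{\left(-8,-5 \right)} = \left(-723\right) \left(-2\right) = 1446$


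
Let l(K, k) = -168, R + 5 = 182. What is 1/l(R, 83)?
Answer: -1/168 ≈ -0.0059524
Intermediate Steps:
R = 177 (R = -5 + 182 = 177)
1/l(R, 83) = 1/(-168) = -1/168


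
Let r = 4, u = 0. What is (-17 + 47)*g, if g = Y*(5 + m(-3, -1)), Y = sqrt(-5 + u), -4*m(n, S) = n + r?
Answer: 285*I*sqrt(5)/2 ≈ 318.64*I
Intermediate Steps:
m(n, S) = -1 - n/4 (m(n, S) = -(n + 4)/4 = -(4 + n)/4 = -1 - n/4)
Y = I*sqrt(5) (Y = sqrt(-5 + 0) = sqrt(-5) = I*sqrt(5) ≈ 2.2361*I)
g = 19*I*sqrt(5)/4 (g = (I*sqrt(5))*(5 + (-1 - 1/4*(-3))) = (I*sqrt(5))*(5 + (-1 + 3/4)) = (I*sqrt(5))*(5 - 1/4) = (I*sqrt(5))*(19/4) = 19*I*sqrt(5)/4 ≈ 10.621*I)
(-17 + 47)*g = (-17 + 47)*(19*I*sqrt(5)/4) = 30*(19*I*sqrt(5)/4) = 285*I*sqrt(5)/2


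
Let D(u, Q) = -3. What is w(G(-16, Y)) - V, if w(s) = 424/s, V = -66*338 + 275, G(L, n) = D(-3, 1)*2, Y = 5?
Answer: 65887/3 ≈ 21962.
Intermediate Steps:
G(L, n) = -6 (G(L, n) = -3*2 = -6)
V = -22033 (V = -22308 + 275 = -22033)
w(G(-16, Y)) - V = 424/(-6) - 1*(-22033) = 424*(-1/6) + 22033 = -212/3 + 22033 = 65887/3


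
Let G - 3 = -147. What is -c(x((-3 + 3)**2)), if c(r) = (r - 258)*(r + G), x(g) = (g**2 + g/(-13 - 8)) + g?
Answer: -37152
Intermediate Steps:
G = -144 (G = 3 - 147 = -144)
x(g) = g**2 + 20*g/21 (x(g) = (g**2 + g/(-21)) + g = (g**2 - g/21) + g = g**2 + 20*g/21)
c(r) = (-258 + r)*(-144 + r) (c(r) = (r - 258)*(r - 144) = (-258 + r)*(-144 + r))
-c(x((-3 + 3)**2)) = -(37152 + ((-3 + 3)**2*(20 + 21*(-3 + 3)**2)/21)**2 - 134*(-3 + 3)**2*(20 + 21*(-3 + 3)**2)/7) = -(37152 + ((1/21)*0**2*(20 + 21*0**2))**2 - 134*0**2*(20 + 21*0**2)/7) = -(37152 + ((1/21)*0*(20 + 21*0))**2 - 134*0*(20 + 21*0)/7) = -(37152 + ((1/21)*0*(20 + 0))**2 - 134*0*(20 + 0)/7) = -(37152 + ((1/21)*0*20)**2 - 134*0*20/7) = -(37152 + 0**2 - 402*0) = -(37152 + 0 + 0) = -1*37152 = -37152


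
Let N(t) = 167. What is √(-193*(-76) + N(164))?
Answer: √14835 ≈ 121.80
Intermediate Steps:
√(-193*(-76) + N(164)) = √(-193*(-76) + 167) = √(14668 + 167) = √14835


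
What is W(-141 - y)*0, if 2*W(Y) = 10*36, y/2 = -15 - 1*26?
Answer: 0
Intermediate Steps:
y = -82 (y = 2*(-15 - 1*26) = 2*(-15 - 26) = 2*(-41) = -82)
W(Y) = 180 (W(Y) = (10*36)/2 = (½)*360 = 180)
W(-141 - y)*0 = 180*0 = 0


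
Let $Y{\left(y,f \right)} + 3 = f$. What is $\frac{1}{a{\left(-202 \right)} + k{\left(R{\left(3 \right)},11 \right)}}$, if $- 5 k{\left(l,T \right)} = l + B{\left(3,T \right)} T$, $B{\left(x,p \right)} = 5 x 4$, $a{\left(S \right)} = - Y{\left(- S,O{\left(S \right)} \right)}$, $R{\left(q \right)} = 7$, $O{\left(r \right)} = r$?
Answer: $\frac{5}{358} \approx 0.013966$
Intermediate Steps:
$Y{\left(y,f \right)} = -3 + f$
$a{\left(S \right)} = 3 - S$ ($a{\left(S \right)} = - (-3 + S) = 3 - S$)
$B{\left(x,p \right)} = 20 x$
$k{\left(l,T \right)} = - 12 T - \frac{l}{5}$ ($k{\left(l,T \right)} = - \frac{l + 20 \cdot 3 T}{5} = - \frac{l + 60 T}{5} = - 12 T - \frac{l}{5}$)
$\frac{1}{a{\left(-202 \right)} + k{\left(R{\left(3 \right)},11 \right)}} = \frac{1}{\left(3 - -202\right) - \frac{667}{5}} = \frac{1}{\left(3 + 202\right) - \frac{667}{5}} = \frac{1}{205 - \frac{667}{5}} = \frac{1}{\frac{358}{5}} = \frac{5}{358}$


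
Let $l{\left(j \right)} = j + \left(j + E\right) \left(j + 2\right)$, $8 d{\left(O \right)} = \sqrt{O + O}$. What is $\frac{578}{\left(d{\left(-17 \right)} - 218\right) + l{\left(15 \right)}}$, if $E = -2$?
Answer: $\frac{332928}{10385} - \frac{2312 i \sqrt{34}}{10385} \approx 32.059 - 1.2981 i$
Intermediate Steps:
$d{\left(O \right)} = \frac{\sqrt{2} \sqrt{O}}{8}$ ($d{\left(O \right)} = \frac{\sqrt{O + O}}{8} = \frac{\sqrt{2 O}}{8} = \frac{\sqrt{2} \sqrt{O}}{8}$)
$l{\left(j \right)} = j + \left(-2 + j\right) \left(2 + j\right)$ ($l{\left(j \right)} = j + \left(j - 2\right) \left(j + 2\right) = j + \left(-2 + j\right) \left(2 + j\right)$)
$\frac{578}{\left(d{\left(-17 \right)} - 218\right) + l{\left(15 \right)}} = \frac{578}{\left(\frac{\sqrt{2} \sqrt{-17}}{8} - 218\right) + \left(-4 + 15 + 15^{2}\right)} = \frac{578}{\left(\frac{\sqrt{2} i \sqrt{17}}{8} - 218\right) + \left(-4 + 15 + 225\right)} = \frac{578}{\left(\frac{i \sqrt{34}}{8} - 218\right) + 236} = \frac{578}{\left(-218 + \frac{i \sqrt{34}}{8}\right) + 236} = \frac{578}{18 + \frac{i \sqrt{34}}{8}}$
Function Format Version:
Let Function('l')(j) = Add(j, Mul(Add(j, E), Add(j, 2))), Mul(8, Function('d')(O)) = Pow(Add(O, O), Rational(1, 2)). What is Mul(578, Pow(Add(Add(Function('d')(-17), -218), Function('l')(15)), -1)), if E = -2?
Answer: Add(Rational(332928, 10385), Mul(Rational(-2312, 10385), I, Pow(34, Rational(1, 2)))) ≈ Add(32.059, Mul(-1.2981, I))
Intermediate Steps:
Function('d')(O) = Mul(Rational(1, 8), Pow(2, Rational(1, 2)), Pow(O, Rational(1, 2))) (Function('d')(O) = Mul(Rational(1, 8), Pow(Add(O, O), Rational(1, 2))) = Mul(Rational(1, 8), Pow(Mul(2, O), Rational(1, 2))) = Mul(Rational(1, 8), Mul(Pow(2, Rational(1, 2)), Pow(O, Rational(1, 2)))) = Mul(Rational(1, 8), Pow(2, Rational(1, 2)), Pow(O, Rational(1, 2))))
Function('l')(j) = Add(j, Mul(Add(-2, j), Add(2, j))) (Function('l')(j) = Add(j, Mul(Add(j, -2), Add(j, 2))) = Add(j, Mul(Add(-2, j), Add(2, j))))
Mul(578, Pow(Add(Add(Function('d')(-17), -218), Function('l')(15)), -1)) = Mul(578, Pow(Add(Add(Mul(Rational(1, 8), Pow(2, Rational(1, 2)), Pow(-17, Rational(1, 2))), -218), Add(-4, 15, Pow(15, 2))), -1)) = Mul(578, Pow(Add(Add(Mul(Rational(1, 8), Pow(2, Rational(1, 2)), Mul(I, Pow(17, Rational(1, 2)))), -218), Add(-4, 15, 225)), -1)) = Mul(578, Pow(Add(Add(Mul(Rational(1, 8), I, Pow(34, Rational(1, 2))), -218), 236), -1)) = Mul(578, Pow(Add(Add(-218, Mul(Rational(1, 8), I, Pow(34, Rational(1, 2)))), 236), -1)) = Mul(578, Pow(Add(18, Mul(Rational(1, 8), I, Pow(34, Rational(1, 2)))), -1))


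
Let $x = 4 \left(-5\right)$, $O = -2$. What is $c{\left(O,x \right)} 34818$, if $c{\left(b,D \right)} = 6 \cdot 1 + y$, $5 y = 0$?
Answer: $208908$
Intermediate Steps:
$y = 0$ ($y = \frac{1}{5} \cdot 0 = 0$)
$x = -20$
$c{\left(b,D \right)} = 6$ ($c{\left(b,D \right)} = 6 \cdot 1 + 0 = 6 + 0 = 6$)
$c{\left(O,x \right)} 34818 = 6 \cdot 34818 = 208908$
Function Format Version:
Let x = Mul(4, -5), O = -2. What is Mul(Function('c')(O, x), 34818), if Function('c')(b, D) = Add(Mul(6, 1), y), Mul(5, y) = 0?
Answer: 208908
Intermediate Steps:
y = 0 (y = Mul(Rational(1, 5), 0) = 0)
x = -20
Function('c')(b, D) = 6 (Function('c')(b, D) = Add(Mul(6, 1), 0) = Add(6, 0) = 6)
Mul(Function('c')(O, x), 34818) = Mul(6, 34818) = 208908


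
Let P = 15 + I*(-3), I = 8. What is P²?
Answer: 81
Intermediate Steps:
P = -9 (P = 15 + 8*(-3) = 15 - 24 = -9)
P² = (-9)² = 81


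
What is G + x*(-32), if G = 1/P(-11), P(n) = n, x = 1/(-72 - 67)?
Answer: 213/1529 ≈ 0.13931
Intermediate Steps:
x = -1/139 (x = 1/(-139) = -1/139 ≈ -0.0071942)
G = -1/11 (G = 1/(-11) = -1/11 ≈ -0.090909)
G + x*(-32) = -1/11 - 1/139*(-32) = -1/11 + 32/139 = 213/1529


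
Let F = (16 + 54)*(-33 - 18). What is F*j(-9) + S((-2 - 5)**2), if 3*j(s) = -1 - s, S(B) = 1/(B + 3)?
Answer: -495039/52 ≈ -9520.0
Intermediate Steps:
S(B) = 1/(3 + B)
j(s) = -1/3 - s/3 (j(s) = (-1 - s)/3 = -1/3 - s/3)
F = -3570 (F = 70*(-51) = -3570)
F*j(-9) + S((-2 - 5)**2) = -3570*(-1/3 - 1/3*(-9)) + 1/(3 + (-2 - 5)**2) = -3570*(-1/3 + 3) + 1/(3 + (-7)**2) = -3570*8/3 + 1/(3 + 49) = -9520 + 1/52 = -495039/52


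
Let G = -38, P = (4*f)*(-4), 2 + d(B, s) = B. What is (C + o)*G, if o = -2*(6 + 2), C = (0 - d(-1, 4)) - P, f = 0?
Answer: 494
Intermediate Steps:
d(B, s) = -2 + B
P = 0 (P = (4*0)*(-4) = 0*(-4) = 0)
C = 3 (C = (0 - (-2 - 1)) - 1*0 = (0 - 1*(-3)) + 0 = (0 + 3) + 0 = 3 + 0 = 3)
o = -16 (o = -2*8 = -16)
(C + o)*G = (3 - 16)*(-38) = -13*(-38) = 494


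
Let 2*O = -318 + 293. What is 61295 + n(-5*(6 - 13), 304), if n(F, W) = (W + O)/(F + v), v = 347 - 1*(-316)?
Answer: 85568403/1396 ≈ 61295.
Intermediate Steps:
O = -25/2 (O = (-318 + 293)/2 = (1/2)*(-25) = -25/2 ≈ -12.500)
v = 663 (v = 347 + 316 = 663)
n(F, W) = (-25/2 + W)/(663 + F) (n(F, W) = (W - 25/2)/(F + 663) = (-25/2 + W)/(663 + F))
61295 + n(-5*(6 - 13), 304) = 61295 + (-25/2 + 304)/(663 - 5*(6 - 13)) = 61295 + (583/2)/(663 - 5*(-7)) = 61295 + (583/2)/(663 + 35) = 61295 + (583/2)/698 = 61295 + (1/698)*(583/2) = 61295 + 583/1396 = 85568403/1396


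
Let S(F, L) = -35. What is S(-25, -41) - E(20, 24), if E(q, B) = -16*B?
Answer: 349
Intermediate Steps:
S(-25, -41) - E(20, 24) = -35 - (-16)*24 = -35 - 1*(-384) = -35 + 384 = 349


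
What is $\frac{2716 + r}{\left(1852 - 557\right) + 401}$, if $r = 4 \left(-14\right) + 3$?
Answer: $\frac{2663}{1696} \approx 1.5702$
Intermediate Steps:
$r = -53$ ($r = -56 + 3 = -53$)
$\frac{2716 + r}{\left(1852 - 557\right) + 401} = \frac{2716 - 53}{\left(1852 - 557\right) + 401} = \frac{2663}{\left(1852 - 557\right) + 401} = \frac{2663}{1295 + 401} = \frac{2663}{1696}$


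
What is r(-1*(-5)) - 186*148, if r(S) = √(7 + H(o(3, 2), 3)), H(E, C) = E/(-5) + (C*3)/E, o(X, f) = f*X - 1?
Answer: -27528 + √195/5 ≈ -27525.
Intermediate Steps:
o(X, f) = -1 + X*f (o(X, f) = X*f - 1 = -1 + X*f)
H(E, C) = -E/5 + 3*C/E (H(E, C) = E*(-⅕) + (3*C)/E = -E/5 + 3*C/E)
r(S) = √195/5 (r(S) = √(7 + (-(-1 + 3*2)/5 + 3*3/(-1 + 3*2))) = √(7 + (-(-1 + 6)/5 + 3*3/(-1 + 6))) = √(7 + (-⅕*5 + 3*3/5)) = √(7 + (-1 + 3*3*(⅕))) = √(7 + (-1 + 9/5)) = √(7 + ⅘) = √(39/5) = √195/5)
r(-1*(-5)) - 186*148 = √195/5 - 186*148 = √195/5 - 27528 = -27528 + √195/5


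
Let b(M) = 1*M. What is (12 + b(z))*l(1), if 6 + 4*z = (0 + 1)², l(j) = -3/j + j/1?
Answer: -43/2 ≈ -21.500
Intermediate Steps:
l(j) = j - 3/j (l(j) = -3/j + j*1 = -3/j + j = j - 3/j)
z = -5/4 (z = -3/2 + (0 + 1)²/4 = -3/2 + (¼)*1² = -3/2 + (¼)*1 = -3/2 + ¼ = -5/4 ≈ -1.2500)
b(M) = M
(12 + b(z))*l(1) = (12 - 5/4)*(1 - 3/1) = 43*(1 - 3*1)/4 = 43*(1 - 3)/4 = (43/4)*(-2) = -43/2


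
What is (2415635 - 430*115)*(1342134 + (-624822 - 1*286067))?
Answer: 1020405450325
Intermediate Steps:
(2415635 - 430*115)*(1342134 + (-624822 - 1*286067)) = (2415635 - 49450)*(1342134 + (-624822 - 286067)) = 2366185*(1342134 - 910889) = 2366185*431245 = 1020405450325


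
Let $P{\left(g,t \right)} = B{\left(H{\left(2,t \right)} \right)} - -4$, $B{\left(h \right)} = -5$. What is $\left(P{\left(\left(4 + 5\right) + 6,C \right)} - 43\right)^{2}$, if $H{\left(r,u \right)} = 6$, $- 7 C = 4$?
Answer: $1936$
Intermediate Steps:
$C = - \frac{4}{7}$ ($C = \left(- \frac{1}{7}\right) 4 = - \frac{4}{7} \approx -0.57143$)
$P{\left(g,t \right)} = -1$ ($P{\left(g,t \right)} = -5 - -4 = -5 + 4 = -1$)
$\left(P{\left(\left(4 + 5\right) + 6,C \right)} - 43\right)^{2} = \left(-1 - 43\right)^{2} = \left(-44\right)^{2} = 1936$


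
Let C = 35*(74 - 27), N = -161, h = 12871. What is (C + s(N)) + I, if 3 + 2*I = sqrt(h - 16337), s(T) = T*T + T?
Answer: 54807/2 + I*sqrt(3466)/2 ≈ 27404.0 + 29.436*I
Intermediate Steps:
C = 1645 (C = 35*47 = 1645)
s(T) = T + T**2 (s(T) = T**2 + T = T + T**2)
I = -3/2 + I*sqrt(3466)/2 (I = -3/2 + sqrt(12871 - 16337)/2 = -3/2 + sqrt(-3466)/2 = -3/2 + (I*sqrt(3466))/2 = -3/2 + I*sqrt(3466)/2 ≈ -1.5 + 29.436*I)
(C + s(N)) + I = (1645 - 161*(1 - 161)) + (-3/2 + I*sqrt(3466)/2) = (1645 - 161*(-160)) + (-3/2 + I*sqrt(3466)/2) = (1645 + 25760) + (-3/2 + I*sqrt(3466)/2) = 27405 + (-3/2 + I*sqrt(3466)/2) = 54807/2 + I*sqrt(3466)/2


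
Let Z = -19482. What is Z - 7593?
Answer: -27075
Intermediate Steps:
Z - 7593 = -19482 - 7593 = -27075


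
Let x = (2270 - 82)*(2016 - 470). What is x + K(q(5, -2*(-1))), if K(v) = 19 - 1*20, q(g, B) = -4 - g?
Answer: 3382647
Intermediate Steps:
x = 3382648 (x = 2188*1546 = 3382648)
K(v) = -1 (K(v) = 19 - 20 = -1)
x + K(q(5, -2*(-1))) = 3382648 - 1 = 3382647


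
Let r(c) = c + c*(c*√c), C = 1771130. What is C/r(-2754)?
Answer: -177113/5752488295701 - 3188034*I*√34/4177551413 ≈ -3.0789e-8 - 0.0044498*I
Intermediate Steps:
r(c) = c + c^(5/2) (r(c) = c + c*c^(3/2) = c + c^(5/2))
C/r(-2754) = 1771130/(-2754 + (-2754)^(5/2)) = 1771130/(-2754 + 68260644*I*√34)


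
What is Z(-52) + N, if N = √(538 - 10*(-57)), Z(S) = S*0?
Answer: 2*√277 ≈ 33.287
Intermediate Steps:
Z(S) = 0
N = 2*√277 (N = √(538 + 570) = √1108 = 2*√277 ≈ 33.287)
Z(-52) + N = 0 + 2*√277 = 2*√277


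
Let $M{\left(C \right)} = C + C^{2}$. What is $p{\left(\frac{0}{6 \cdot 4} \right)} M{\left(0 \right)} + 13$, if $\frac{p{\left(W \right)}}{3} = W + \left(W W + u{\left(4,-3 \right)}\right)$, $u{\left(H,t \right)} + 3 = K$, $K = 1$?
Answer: $13$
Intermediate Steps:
$u{\left(H,t \right)} = -2$ ($u{\left(H,t \right)} = -3 + 1 = -2$)
$p{\left(W \right)} = -6 + 3 W + 3 W^{2}$ ($p{\left(W \right)} = 3 \left(W + \left(W W - 2\right)\right) = 3 \left(W + \left(W^{2} - 2\right)\right) = 3 \left(W + \left(-2 + W^{2}\right)\right) = 3 \left(-2 + W + W^{2}\right) = -6 + 3 W + 3 W^{2}$)
$p{\left(\frac{0}{6 \cdot 4} \right)} M{\left(0 \right)} + 13 = \left(-6 + 3 \frac{0}{6 \cdot 4} + 3 \left(\frac{0}{6 \cdot 4}\right)^{2}\right) 0 \left(1 + 0\right) + 13 = \left(-6 + 3 \cdot \frac{0}{24} + 3 \left(\frac{0}{24}\right)^{2}\right) 0 \cdot 1 + 13 = \left(-6 + 3 \cdot 0 \cdot \frac{1}{24} + 3 \left(0 \cdot \frac{1}{24}\right)^{2}\right) 0 + 13 = \left(-6 + 3 \cdot 0 + 3 \cdot 0^{2}\right) 0 + 13 = \left(-6 + 0 + 3 \cdot 0\right) 0 + 13 = \left(-6 + 0 + 0\right) 0 + 13 = \left(-6\right) 0 + 13 = 0 + 13 = 13$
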